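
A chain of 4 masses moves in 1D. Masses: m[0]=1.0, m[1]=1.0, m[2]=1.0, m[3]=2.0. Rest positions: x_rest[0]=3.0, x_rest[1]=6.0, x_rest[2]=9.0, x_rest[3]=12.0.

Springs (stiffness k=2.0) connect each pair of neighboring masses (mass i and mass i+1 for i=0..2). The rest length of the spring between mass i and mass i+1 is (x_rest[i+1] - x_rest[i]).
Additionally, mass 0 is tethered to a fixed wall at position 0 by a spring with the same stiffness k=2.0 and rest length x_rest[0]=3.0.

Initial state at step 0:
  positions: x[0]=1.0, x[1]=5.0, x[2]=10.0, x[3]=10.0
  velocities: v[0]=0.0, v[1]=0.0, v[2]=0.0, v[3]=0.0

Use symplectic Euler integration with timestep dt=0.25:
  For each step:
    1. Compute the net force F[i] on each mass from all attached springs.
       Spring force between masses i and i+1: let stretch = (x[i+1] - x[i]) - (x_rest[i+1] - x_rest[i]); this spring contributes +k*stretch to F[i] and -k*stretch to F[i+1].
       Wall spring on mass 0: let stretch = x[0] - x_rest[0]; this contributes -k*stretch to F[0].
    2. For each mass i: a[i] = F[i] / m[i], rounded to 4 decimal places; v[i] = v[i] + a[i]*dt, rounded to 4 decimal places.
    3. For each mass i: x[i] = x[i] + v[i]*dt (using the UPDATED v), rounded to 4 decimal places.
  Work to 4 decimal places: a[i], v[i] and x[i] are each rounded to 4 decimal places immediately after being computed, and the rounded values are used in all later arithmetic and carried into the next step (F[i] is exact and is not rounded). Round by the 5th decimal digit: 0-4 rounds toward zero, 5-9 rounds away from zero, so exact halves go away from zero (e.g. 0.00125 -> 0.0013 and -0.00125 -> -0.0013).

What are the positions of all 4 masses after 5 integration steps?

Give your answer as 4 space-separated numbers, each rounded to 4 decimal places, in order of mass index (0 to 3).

Step 0: x=[1.0000 5.0000 10.0000 10.0000] v=[0.0000 0.0000 0.0000 0.0000]
Step 1: x=[1.3750 5.1250 9.3750 10.1875] v=[1.5000 0.5000 -2.5000 0.7500]
Step 2: x=[2.0469 5.3125 8.3203 10.5117] v=[2.6875 0.7500 -4.2188 1.2969]
Step 3: x=[2.8711 5.4678 7.1636 10.8865] v=[3.2969 0.6211 -4.6270 1.4991]
Step 4: x=[3.6610 5.5105 6.2602 11.2161] v=[3.1597 0.1707 -3.6135 1.3184]
Step 5: x=[4.2245 5.4157 5.8826 11.4235] v=[2.2540 -0.3792 -1.5104 0.8294]

Answer: 4.2245 5.4157 5.8826 11.4235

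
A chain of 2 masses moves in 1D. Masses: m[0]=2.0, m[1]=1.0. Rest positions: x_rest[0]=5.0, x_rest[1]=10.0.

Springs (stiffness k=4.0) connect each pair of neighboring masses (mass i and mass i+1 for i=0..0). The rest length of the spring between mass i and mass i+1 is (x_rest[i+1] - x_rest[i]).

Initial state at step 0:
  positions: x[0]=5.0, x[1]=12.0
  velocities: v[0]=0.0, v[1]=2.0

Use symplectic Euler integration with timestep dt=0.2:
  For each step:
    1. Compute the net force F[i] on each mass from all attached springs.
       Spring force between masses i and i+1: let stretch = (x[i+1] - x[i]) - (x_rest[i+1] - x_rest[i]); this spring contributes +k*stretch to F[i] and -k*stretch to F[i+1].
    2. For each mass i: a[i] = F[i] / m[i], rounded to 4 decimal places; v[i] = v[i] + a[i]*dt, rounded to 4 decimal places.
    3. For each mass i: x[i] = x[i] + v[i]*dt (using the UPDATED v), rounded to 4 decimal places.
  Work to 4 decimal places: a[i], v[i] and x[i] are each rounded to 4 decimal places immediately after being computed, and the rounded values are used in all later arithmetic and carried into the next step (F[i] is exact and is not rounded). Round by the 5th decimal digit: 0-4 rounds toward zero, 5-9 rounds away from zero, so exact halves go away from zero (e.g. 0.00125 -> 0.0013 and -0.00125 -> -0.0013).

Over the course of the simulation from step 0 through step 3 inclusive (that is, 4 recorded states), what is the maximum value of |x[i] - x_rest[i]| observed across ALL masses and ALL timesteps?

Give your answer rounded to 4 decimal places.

Answer: 2.0800

Derivation:
Step 0: x=[5.0000 12.0000] v=[0.0000 2.0000]
Step 1: x=[5.1600 12.0800] v=[0.8000 0.4000]
Step 2: x=[5.4736 11.8528] v=[1.5680 -1.1360]
Step 3: x=[5.8975 11.4049] v=[2.1197 -2.2394]
Max displacement = 2.0800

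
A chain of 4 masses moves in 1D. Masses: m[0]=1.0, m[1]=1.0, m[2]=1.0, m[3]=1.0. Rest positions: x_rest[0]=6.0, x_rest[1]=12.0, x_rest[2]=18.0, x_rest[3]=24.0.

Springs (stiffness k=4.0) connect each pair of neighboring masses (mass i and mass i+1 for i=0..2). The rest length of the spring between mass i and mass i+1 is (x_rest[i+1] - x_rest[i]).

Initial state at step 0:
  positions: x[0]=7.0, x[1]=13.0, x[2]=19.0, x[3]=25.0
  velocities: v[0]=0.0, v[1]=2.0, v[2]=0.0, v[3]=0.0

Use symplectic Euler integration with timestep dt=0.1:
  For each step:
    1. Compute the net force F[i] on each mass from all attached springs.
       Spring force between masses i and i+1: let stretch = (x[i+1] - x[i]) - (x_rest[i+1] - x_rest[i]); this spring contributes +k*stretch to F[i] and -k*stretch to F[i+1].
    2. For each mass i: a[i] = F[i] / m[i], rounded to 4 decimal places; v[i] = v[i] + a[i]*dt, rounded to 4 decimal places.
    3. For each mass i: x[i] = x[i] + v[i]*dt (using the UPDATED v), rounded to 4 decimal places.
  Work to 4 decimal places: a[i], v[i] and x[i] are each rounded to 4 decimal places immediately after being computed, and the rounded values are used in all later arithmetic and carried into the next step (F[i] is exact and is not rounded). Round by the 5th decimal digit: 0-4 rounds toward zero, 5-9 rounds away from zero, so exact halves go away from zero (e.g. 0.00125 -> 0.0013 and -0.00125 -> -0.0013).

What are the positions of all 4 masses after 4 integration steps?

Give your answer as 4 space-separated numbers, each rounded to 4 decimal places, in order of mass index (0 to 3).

Answer: 7.0743 13.6513 19.0725 25.0018

Derivation:
Step 0: x=[7.0000 13.0000 19.0000 25.0000] v=[0.0000 2.0000 0.0000 0.0000]
Step 1: x=[7.0000 13.2000 19.0000 25.0000] v=[0.0000 2.0000 0.0000 0.0000]
Step 2: x=[7.0080 13.3840 19.0080 25.0000] v=[0.0800 1.8400 0.0800 0.0000]
Step 3: x=[7.0310 13.5379 19.0307 25.0003] v=[0.2304 1.5392 0.2272 0.0032]
Step 4: x=[7.0743 13.6513 19.0725 25.0018] v=[0.4332 1.1336 0.4179 0.0154]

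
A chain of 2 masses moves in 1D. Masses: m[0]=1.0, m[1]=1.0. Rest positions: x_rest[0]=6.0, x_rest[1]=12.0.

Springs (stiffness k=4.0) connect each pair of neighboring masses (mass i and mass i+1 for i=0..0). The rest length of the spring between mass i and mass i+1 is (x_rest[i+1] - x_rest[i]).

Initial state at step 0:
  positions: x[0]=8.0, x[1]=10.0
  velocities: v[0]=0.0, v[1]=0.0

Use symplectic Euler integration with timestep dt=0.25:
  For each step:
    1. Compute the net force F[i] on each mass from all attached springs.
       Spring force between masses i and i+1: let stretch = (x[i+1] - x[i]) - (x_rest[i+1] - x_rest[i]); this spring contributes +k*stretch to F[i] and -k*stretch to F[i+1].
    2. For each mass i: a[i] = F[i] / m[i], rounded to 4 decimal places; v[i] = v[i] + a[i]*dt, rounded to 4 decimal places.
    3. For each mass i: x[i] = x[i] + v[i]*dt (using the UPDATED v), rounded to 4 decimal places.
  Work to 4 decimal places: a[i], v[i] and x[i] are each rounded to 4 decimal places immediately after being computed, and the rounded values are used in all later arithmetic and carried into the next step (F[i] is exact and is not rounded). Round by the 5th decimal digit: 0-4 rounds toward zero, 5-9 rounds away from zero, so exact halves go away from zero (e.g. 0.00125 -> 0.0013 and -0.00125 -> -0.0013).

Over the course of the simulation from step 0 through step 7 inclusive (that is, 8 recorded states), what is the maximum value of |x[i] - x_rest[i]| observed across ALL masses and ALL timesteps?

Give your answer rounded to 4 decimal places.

Step 0: x=[8.0000 10.0000] v=[0.0000 0.0000]
Step 1: x=[7.0000 11.0000] v=[-4.0000 4.0000]
Step 2: x=[5.5000 12.5000] v=[-6.0000 6.0000]
Step 3: x=[4.2500 13.7500] v=[-5.0000 5.0000]
Step 4: x=[3.8750 14.1250] v=[-1.5000 1.5000]
Step 5: x=[4.5625 13.4375] v=[2.7500 -2.7500]
Step 6: x=[5.9688 12.0313] v=[5.6250 -5.6250]
Step 7: x=[7.3907 10.6094] v=[5.6875 -5.6875]
Max displacement = 2.1250

Answer: 2.1250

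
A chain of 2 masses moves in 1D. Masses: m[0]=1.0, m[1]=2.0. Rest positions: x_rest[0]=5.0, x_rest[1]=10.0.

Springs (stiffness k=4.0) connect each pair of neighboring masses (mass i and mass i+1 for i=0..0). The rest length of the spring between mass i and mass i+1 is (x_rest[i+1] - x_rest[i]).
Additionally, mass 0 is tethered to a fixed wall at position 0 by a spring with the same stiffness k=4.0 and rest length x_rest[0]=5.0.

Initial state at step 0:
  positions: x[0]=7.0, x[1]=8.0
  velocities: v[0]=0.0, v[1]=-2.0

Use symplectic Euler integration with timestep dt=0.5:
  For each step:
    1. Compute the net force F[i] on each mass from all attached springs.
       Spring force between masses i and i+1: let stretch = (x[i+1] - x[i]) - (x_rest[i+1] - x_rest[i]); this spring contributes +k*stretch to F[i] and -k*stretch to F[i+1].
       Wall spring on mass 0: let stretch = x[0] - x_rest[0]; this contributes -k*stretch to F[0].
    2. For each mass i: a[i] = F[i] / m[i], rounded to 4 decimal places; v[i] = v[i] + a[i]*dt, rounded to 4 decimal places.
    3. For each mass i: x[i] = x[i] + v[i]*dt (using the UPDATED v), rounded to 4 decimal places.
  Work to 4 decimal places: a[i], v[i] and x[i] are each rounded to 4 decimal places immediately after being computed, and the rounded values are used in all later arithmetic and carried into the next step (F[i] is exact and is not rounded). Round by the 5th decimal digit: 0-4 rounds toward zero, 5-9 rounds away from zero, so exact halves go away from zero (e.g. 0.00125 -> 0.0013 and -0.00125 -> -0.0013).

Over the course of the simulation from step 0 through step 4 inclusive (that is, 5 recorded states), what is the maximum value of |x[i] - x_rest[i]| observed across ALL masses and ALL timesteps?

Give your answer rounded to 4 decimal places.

Answer: 4.0000

Derivation:
Step 0: x=[7.0000 8.0000] v=[0.0000 -2.0000]
Step 1: x=[1.0000 9.0000] v=[-12.0000 2.0000]
Step 2: x=[2.0000 8.5000] v=[2.0000 -1.0000]
Step 3: x=[7.5000 7.2500] v=[11.0000 -2.5000]
Step 4: x=[5.2500 8.6250] v=[-4.5000 2.7500]
Max displacement = 4.0000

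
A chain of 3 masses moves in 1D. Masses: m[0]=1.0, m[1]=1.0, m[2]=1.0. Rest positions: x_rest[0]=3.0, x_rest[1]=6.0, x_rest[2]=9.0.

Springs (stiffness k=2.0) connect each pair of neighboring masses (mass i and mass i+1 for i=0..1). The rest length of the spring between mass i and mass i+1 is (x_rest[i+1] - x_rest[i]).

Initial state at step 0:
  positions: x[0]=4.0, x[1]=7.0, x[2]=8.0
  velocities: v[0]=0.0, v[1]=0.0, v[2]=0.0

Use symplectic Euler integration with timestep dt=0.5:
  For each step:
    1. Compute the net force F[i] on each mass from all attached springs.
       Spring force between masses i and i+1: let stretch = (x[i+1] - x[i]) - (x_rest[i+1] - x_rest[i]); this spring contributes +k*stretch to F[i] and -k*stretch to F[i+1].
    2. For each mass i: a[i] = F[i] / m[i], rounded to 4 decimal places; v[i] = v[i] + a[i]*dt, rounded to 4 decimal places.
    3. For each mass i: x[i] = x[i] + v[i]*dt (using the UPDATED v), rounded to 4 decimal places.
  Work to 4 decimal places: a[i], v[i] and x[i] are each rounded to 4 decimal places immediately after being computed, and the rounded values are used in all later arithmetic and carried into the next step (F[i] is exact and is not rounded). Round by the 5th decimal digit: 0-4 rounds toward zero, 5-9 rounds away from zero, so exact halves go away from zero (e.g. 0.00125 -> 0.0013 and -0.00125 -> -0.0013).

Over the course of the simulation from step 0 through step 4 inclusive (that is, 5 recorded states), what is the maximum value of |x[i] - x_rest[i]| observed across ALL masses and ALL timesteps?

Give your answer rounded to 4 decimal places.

Step 0: x=[4.0000 7.0000 8.0000] v=[0.0000 0.0000 0.0000]
Step 1: x=[4.0000 6.0000 9.0000] v=[0.0000 -2.0000 2.0000]
Step 2: x=[3.5000 5.5000 10.0000] v=[-1.0000 -1.0000 2.0000]
Step 3: x=[2.5000 6.2500 10.2500] v=[-2.0000 1.5000 0.5000]
Step 4: x=[1.8750 7.1250 10.0000] v=[-1.2500 1.7500 -0.5000]
Max displacement = 1.2500

Answer: 1.2500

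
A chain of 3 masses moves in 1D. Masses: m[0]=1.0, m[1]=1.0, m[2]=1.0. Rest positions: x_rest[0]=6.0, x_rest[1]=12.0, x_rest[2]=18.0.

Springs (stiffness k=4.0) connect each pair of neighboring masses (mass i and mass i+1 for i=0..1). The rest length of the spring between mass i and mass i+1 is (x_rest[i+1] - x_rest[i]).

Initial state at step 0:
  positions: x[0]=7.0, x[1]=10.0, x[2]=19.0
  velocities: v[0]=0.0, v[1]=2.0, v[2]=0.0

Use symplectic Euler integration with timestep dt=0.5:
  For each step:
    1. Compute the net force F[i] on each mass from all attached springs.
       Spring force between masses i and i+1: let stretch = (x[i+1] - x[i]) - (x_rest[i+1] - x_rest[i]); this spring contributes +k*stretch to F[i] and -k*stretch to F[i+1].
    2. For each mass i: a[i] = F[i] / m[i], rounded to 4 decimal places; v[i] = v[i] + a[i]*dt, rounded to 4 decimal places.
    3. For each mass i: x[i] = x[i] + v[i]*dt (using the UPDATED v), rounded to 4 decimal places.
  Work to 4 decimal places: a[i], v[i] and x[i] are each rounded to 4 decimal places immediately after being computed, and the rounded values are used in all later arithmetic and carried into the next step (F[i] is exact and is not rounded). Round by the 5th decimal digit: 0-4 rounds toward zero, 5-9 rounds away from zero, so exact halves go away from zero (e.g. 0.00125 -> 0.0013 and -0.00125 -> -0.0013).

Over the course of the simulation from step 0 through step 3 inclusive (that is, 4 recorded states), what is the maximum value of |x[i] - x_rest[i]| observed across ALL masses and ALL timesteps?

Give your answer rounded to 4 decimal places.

Step 0: x=[7.0000 10.0000 19.0000] v=[0.0000 2.0000 0.0000]
Step 1: x=[4.0000 17.0000 16.0000] v=[-6.0000 14.0000 -6.0000]
Step 2: x=[8.0000 10.0000 20.0000] v=[8.0000 -14.0000 8.0000]
Step 3: x=[8.0000 11.0000 20.0000] v=[0.0000 2.0000 0.0000]
Max displacement = 5.0000

Answer: 5.0000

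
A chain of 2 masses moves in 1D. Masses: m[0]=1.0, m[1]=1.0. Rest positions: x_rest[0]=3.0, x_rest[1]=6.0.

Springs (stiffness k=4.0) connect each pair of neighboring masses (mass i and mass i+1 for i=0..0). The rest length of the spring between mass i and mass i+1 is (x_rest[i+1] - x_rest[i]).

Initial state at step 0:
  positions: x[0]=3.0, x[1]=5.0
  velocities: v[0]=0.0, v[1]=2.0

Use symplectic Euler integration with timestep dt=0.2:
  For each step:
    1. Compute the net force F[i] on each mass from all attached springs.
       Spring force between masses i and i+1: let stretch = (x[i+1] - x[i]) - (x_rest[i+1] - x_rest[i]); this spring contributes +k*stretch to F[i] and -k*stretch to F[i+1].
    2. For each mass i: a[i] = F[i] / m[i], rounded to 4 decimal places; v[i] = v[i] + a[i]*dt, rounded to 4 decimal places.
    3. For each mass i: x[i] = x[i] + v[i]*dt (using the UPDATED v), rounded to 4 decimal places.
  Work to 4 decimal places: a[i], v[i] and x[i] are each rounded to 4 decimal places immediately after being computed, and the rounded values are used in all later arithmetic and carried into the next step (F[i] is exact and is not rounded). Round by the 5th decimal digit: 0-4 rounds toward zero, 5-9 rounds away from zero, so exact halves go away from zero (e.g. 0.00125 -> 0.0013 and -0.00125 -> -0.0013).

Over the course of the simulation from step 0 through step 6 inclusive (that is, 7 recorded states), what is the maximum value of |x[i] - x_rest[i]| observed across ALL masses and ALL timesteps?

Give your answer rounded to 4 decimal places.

Answer: 1.1210

Derivation:
Step 0: x=[3.0000 5.0000] v=[0.0000 2.0000]
Step 1: x=[2.8400 5.5600] v=[-0.8000 2.8000]
Step 2: x=[2.6352 6.1648] v=[-1.0240 3.0240]
Step 3: x=[2.5151 6.6849] v=[-0.6003 2.6003]
Step 4: x=[2.5822 7.0178] v=[0.3355 1.6645]
Step 5: x=[2.8790 7.1210] v=[1.4840 0.5160]
Step 6: x=[3.3745 7.0255] v=[2.4776 -0.4776]
Max displacement = 1.1210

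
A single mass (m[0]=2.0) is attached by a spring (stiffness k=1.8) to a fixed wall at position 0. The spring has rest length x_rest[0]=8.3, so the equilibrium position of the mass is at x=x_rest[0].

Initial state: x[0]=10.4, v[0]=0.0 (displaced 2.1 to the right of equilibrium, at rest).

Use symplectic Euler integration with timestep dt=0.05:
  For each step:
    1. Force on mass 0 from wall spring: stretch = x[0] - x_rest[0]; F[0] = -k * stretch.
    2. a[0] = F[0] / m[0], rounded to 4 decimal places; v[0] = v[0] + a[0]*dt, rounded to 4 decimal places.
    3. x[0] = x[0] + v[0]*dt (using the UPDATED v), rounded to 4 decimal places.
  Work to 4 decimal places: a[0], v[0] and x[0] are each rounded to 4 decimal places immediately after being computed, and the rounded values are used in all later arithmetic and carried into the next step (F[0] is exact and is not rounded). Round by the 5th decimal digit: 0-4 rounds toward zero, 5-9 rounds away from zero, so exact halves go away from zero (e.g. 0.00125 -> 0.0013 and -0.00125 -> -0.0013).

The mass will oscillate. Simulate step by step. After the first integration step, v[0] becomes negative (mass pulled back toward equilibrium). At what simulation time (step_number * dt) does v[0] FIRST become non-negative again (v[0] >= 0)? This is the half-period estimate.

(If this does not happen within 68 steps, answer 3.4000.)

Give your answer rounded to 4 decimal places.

Step 0: x=[10.4000] v=[0.0000]
Step 1: x=[10.3953] v=[-0.0945]
Step 2: x=[10.3859] v=[-0.1888]
Step 3: x=[10.3718] v=[-0.2827]
Step 4: x=[10.3530] v=[-0.3759]
Step 5: x=[10.3296] v=[-0.4683]
Step 6: x=[10.3016] v=[-0.5596]
Step 7: x=[10.2691] v=[-0.6497]
Step 8: x=[10.2322] v=[-0.7383]
Step 9: x=[10.1909] v=[-0.8253]
Step 10: x=[10.1454] v=[-0.9104]
Step 11: x=[10.0957] v=[-0.9934]
Step 12: x=[10.0420] v=[-1.0742]
Step 13: x=[9.9844] v=[-1.1526]
Step 14: x=[9.9230] v=[-1.2284]
Step 15: x=[9.8579] v=[-1.3014]
Step 16: x=[9.7893] v=[-1.3715]
Step 17: x=[9.7174] v=[-1.4385]
Step 18: x=[9.6423] v=[-1.5023]
Step 19: x=[9.5642] v=[-1.5627]
Step 20: x=[9.4832] v=[-1.6196]
Step 21: x=[9.3996] v=[-1.6728]
Step 22: x=[9.3135] v=[-1.7223]
Step 23: x=[9.2251] v=[-1.7679]
Step 24: x=[9.1346] v=[-1.8095]
Step 25: x=[9.0422] v=[-1.8471]
Step 26: x=[8.9482] v=[-1.8805]
Step 27: x=[8.8527] v=[-1.9097]
Step 28: x=[8.7560] v=[-1.9346]
Step 29: x=[8.6582] v=[-1.9551]
Step 30: x=[8.5596] v=[-1.9712]
Step 31: x=[8.4605] v=[-1.9829]
Step 32: x=[8.3610] v=[-1.9901]
Step 33: x=[8.2614] v=[-1.9928]
Step 34: x=[8.1618] v=[-1.9911]
Step 35: x=[8.0626] v=[-1.9849]
Step 36: x=[7.9639] v=[-1.9742]
Step 37: x=[7.8659] v=[-1.9591]
Step 38: x=[7.7689] v=[-1.9396]
Step 39: x=[7.6731] v=[-1.9157]
Step 40: x=[7.5787] v=[-1.8875]
Step 41: x=[7.4860] v=[-1.8550]
Step 42: x=[7.3951] v=[-1.8184]
Step 43: x=[7.3062] v=[-1.7777]
Step 44: x=[7.2196] v=[-1.7330]
Step 45: x=[7.1354] v=[-1.6844]
Step 46: x=[7.0538] v=[-1.6320]
Step 47: x=[6.9750] v=[-1.5759]
Step 48: x=[6.8992] v=[-1.5163]
Step 49: x=[6.8265] v=[-1.4533]
Step 50: x=[6.7572] v=[-1.3870]
Step 51: x=[6.6913] v=[-1.3176]
Step 52: x=[6.6290] v=[-1.2452]
Step 53: x=[6.5705] v=[-1.1700]
Step 54: x=[6.5159] v=[-1.0922]
Step 55: x=[6.4653] v=[-1.0119]
Step 56: x=[6.4188] v=[-0.9293]
Step 57: x=[6.3766] v=[-0.8446]
Step 58: x=[6.3387] v=[-0.7580]
Step 59: x=[6.3052] v=[-0.6697]
Step 60: x=[6.2762] v=[-0.5799]
Step 61: x=[6.2518] v=[-0.4888]
Step 62: x=[6.2320] v=[-0.3966]
Step 63: x=[6.2168] v=[-0.3035]
Step 64: x=[6.2063] v=[-0.2098]
Step 65: x=[6.2005] v=[-0.1156]
Step 66: x=[6.1994] v=[-0.0211]
Step 67: x=[6.2031] v=[0.0734]
First v>=0 after going negative at step 67, time=3.3500

Answer: 3.3500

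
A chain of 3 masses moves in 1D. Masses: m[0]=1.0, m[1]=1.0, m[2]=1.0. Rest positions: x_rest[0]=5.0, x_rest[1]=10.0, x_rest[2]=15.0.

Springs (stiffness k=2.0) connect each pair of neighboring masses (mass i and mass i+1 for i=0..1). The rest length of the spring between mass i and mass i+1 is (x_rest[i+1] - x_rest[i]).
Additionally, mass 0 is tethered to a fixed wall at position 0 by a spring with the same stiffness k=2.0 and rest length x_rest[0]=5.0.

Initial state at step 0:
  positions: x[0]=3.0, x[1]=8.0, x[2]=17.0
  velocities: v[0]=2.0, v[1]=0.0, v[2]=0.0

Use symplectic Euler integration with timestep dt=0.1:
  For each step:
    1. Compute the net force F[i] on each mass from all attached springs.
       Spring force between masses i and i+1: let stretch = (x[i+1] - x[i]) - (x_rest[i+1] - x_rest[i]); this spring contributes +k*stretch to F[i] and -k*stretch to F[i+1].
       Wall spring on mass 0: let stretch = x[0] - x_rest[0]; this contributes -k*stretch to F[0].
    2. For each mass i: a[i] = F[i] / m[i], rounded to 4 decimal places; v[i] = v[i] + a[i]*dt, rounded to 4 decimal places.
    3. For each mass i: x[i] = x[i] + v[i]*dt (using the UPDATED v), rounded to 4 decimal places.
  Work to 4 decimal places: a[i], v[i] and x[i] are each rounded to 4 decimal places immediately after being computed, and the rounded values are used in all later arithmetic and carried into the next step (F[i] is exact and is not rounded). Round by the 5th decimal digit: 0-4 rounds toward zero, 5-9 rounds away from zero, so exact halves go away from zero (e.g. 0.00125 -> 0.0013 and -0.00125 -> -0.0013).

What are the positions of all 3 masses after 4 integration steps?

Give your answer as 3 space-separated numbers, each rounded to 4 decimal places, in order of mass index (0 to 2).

Answer: 4.1218 8.7797 16.2474

Derivation:
Step 0: x=[3.0000 8.0000 17.0000] v=[2.0000 0.0000 0.0000]
Step 1: x=[3.2400 8.0800 16.9200] v=[2.4000 0.8000 -0.8000]
Step 2: x=[3.5120 8.2400 16.7632] v=[2.7200 1.6000 -1.5680]
Step 3: x=[3.8083 8.4759 16.5359] v=[2.9632 2.3590 -2.2726]
Step 4: x=[4.1218 8.7797 16.2474] v=[3.1351 3.0375 -2.8846]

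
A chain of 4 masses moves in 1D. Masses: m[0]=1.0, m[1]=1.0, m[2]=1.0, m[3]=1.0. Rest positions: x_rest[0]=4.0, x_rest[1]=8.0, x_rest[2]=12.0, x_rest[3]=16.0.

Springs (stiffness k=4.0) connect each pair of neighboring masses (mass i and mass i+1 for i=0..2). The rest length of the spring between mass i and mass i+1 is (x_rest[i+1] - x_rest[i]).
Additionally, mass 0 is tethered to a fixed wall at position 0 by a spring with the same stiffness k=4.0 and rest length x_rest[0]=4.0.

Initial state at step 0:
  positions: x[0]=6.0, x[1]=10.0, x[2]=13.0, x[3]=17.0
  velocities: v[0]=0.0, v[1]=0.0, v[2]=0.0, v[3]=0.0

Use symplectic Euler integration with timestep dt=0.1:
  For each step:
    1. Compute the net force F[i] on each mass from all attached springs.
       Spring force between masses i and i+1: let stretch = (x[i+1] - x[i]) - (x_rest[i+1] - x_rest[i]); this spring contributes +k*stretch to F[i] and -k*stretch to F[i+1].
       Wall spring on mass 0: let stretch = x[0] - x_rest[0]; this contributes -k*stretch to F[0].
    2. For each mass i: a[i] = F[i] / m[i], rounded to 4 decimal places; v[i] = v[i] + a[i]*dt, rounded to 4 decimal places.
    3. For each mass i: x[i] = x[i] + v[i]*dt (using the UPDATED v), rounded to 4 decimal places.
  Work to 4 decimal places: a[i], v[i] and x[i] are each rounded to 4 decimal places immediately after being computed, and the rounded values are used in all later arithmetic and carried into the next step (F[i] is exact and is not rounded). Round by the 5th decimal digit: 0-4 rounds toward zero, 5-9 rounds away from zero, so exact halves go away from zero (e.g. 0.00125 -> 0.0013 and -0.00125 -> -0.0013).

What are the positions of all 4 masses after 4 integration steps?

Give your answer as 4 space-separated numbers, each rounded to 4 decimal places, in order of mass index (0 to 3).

Step 0: x=[6.0000 10.0000 13.0000 17.0000] v=[0.0000 0.0000 0.0000 0.0000]
Step 1: x=[5.9200 9.9600 13.0400 17.0000] v=[-0.8000 -0.4000 0.4000 0.0000]
Step 2: x=[5.7648 9.8816 13.1152 17.0016] v=[-1.5520 -0.7840 0.7520 0.0160]
Step 3: x=[5.5437 9.7679 13.2165 17.0077] v=[-2.2112 -1.1373 1.0131 0.0614]
Step 4: x=[5.2698 9.6232 13.3315 17.0222] v=[-2.7390 -1.4475 1.1501 0.1449]

Answer: 5.2698 9.6232 13.3315 17.0222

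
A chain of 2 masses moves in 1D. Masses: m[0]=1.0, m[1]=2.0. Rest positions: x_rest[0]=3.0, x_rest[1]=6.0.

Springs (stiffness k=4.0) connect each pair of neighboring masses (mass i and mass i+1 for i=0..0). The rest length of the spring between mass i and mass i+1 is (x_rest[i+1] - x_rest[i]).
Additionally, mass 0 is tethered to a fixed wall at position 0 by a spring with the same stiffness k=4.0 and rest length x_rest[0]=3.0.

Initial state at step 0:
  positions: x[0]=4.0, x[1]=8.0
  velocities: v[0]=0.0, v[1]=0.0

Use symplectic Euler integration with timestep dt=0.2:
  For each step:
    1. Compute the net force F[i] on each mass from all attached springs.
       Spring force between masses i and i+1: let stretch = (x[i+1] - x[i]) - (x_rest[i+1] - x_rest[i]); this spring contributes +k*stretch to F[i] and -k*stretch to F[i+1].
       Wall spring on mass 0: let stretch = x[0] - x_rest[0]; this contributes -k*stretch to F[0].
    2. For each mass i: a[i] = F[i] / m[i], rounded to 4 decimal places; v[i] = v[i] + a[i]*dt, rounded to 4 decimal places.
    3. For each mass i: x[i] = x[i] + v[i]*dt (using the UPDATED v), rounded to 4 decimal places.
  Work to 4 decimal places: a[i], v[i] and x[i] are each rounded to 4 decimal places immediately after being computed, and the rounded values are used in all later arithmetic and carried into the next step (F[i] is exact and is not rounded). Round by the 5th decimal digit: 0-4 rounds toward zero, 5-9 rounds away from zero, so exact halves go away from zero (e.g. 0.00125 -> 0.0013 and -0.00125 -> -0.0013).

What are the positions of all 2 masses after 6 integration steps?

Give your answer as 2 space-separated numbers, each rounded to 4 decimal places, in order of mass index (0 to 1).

Answer: 3.4566 6.6609

Derivation:
Step 0: x=[4.0000 8.0000] v=[0.0000 0.0000]
Step 1: x=[4.0000 7.9200] v=[0.0000 -0.4000]
Step 2: x=[3.9872 7.7664] v=[-0.0640 -0.7680]
Step 3: x=[3.9411 7.5505] v=[-0.2304 -1.0797]
Step 4: x=[3.8419 7.2858] v=[-0.4958 -1.3235]
Step 5: x=[3.6791 6.9856] v=[-0.8142 -1.5011]
Step 6: x=[3.4566 6.6609] v=[-1.1123 -1.6237]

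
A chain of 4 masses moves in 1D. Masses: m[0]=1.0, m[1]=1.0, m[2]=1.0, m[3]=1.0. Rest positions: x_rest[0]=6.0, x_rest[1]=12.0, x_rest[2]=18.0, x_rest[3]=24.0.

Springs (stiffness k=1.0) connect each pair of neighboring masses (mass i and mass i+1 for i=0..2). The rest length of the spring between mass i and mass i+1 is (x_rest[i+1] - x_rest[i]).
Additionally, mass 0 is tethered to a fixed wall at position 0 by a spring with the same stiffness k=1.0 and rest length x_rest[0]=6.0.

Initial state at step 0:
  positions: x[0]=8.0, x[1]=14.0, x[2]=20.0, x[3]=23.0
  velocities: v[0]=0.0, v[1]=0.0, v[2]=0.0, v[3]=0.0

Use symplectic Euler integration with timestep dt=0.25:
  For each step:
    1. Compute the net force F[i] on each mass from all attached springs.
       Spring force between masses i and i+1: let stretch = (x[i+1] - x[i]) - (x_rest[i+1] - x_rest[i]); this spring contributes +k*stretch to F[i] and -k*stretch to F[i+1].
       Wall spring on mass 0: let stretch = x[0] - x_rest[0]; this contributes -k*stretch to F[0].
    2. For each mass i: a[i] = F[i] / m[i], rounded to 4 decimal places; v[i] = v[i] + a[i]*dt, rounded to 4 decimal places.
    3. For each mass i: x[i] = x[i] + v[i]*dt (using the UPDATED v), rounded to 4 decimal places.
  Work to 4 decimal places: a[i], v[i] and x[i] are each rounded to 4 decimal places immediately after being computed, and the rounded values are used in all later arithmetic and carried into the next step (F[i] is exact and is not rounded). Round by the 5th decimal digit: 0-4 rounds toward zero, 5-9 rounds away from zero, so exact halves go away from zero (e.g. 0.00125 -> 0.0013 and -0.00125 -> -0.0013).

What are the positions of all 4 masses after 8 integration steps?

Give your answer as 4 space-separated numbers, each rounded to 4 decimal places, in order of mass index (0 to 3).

Step 0: x=[8.0000 14.0000 20.0000 23.0000] v=[0.0000 0.0000 0.0000 0.0000]
Step 1: x=[7.8750 14.0000 19.8125 23.1875] v=[-0.5000 0.0000 -0.7500 0.7500]
Step 2: x=[7.6406 13.9805 19.4727 23.5391] v=[-0.9375 -0.0781 -1.3594 1.4063]
Step 3: x=[7.3249 13.9080 19.0437 24.0115] v=[-1.2627 -0.2900 -1.7159 1.8897]
Step 4: x=[6.9629 13.7450 18.6042 24.5485] v=[-1.4482 -0.6519 -1.7579 2.1478]
Step 5: x=[6.5896 13.4619 18.2326 25.0889] v=[-1.4934 -1.1326 -1.4866 2.1617]
Step 6: x=[6.2339 13.0474 17.9913 25.5758] v=[-1.4227 -1.6580 -0.9652 1.9476]
Step 7: x=[5.9145 12.5161 17.9150 25.9637] v=[-1.2778 -2.1254 -0.3051 1.5515]
Step 8: x=[5.6380 11.9096 18.0044 26.2235] v=[-1.1060 -2.4261 0.3574 1.0393]

Answer: 5.6380 11.9096 18.0044 26.2235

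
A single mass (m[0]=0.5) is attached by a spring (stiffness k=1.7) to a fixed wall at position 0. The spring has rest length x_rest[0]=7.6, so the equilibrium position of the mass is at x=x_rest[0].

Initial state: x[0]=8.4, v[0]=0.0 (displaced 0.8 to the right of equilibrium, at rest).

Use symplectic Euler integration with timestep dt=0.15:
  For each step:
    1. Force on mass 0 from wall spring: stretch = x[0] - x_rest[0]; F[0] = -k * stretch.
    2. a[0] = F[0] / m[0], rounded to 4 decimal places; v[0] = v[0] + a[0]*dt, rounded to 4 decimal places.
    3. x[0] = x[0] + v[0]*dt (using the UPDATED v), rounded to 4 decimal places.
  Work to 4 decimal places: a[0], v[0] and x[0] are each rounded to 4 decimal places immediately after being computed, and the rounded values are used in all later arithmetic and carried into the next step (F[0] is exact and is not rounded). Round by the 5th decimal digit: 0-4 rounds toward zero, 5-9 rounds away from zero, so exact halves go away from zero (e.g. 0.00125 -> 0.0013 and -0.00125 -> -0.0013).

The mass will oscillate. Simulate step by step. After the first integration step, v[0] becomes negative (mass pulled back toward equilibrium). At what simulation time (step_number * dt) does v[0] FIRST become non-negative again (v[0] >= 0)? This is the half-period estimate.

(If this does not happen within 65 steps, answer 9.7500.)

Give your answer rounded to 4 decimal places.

Answer: 1.8000

Derivation:
Step 0: x=[8.4000] v=[0.0000]
Step 1: x=[8.3388] v=[-0.4080]
Step 2: x=[8.2211] v=[-0.7848]
Step 3: x=[8.0559] v=[-1.1016]
Step 4: x=[7.8558] v=[-1.3341]
Step 5: x=[7.6361] v=[-1.4646]
Step 6: x=[7.4137] v=[-1.4830]
Step 7: x=[7.2055] v=[-1.3880]
Step 8: x=[7.0275] v=[-1.1868]
Step 9: x=[6.8933] v=[-0.8948]
Step 10: x=[6.8131] v=[-0.5344]
Step 11: x=[6.7931] v=[-0.1331]
Step 12: x=[6.8349] v=[0.2784]
First v>=0 after going negative at step 12, time=1.8000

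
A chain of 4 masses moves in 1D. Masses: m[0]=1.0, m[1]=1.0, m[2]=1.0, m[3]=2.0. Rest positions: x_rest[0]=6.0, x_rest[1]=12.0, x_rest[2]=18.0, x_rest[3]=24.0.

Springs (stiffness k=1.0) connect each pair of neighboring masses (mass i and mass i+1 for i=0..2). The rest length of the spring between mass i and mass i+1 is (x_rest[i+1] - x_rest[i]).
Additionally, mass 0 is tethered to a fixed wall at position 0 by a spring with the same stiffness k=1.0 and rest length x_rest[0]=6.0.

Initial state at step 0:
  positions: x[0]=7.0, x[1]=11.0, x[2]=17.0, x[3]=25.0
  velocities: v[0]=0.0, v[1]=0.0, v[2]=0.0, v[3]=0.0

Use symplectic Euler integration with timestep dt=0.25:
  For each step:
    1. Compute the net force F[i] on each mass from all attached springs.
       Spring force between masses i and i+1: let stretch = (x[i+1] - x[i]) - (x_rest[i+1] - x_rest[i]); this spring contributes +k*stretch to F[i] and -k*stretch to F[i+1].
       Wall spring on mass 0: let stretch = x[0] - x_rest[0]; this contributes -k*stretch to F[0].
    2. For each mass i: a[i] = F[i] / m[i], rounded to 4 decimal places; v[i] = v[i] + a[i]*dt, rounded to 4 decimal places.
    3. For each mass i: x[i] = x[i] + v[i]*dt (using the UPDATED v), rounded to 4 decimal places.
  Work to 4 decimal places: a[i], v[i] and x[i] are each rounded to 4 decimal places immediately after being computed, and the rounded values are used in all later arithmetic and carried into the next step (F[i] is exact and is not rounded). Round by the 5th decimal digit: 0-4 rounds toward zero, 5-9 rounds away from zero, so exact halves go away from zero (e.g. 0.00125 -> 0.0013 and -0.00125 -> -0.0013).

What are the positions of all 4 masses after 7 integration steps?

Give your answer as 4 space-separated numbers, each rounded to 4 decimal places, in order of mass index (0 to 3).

Answer: 4.7445 12.6959 19.1675 23.8790

Derivation:
Step 0: x=[7.0000 11.0000 17.0000 25.0000] v=[0.0000 0.0000 0.0000 0.0000]
Step 1: x=[6.8125 11.1250 17.1250 24.9375] v=[-0.7500 0.5000 0.5000 -0.2500]
Step 2: x=[6.4688 11.3555 17.3633 24.8184] v=[-1.3750 0.9219 0.9531 -0.4766]
Step 3: x=[6.0262 11.6561 17.6920 24.6538] v=[-1.7705 1.2022 1.3149 -0.6585]
Step 4: x=[5.5588 11.9820 18.0786 24.4591] v=[-1.8696 1.3037 1.5464 -0.7787]
Step 5: x=[5.1454 12.2875 18.4830 24.2525] v=[-1.6535 1.2221 1.6174 -0.8263]
Step 6: x=[4.8568 12.5339 18.8607 24.0531] v=[-1.1543 0.9855 1.5109 -0.7975]
Step 7: x=[4.7445 12.6959 19.1675 23.8790] v=[-0.4492 0.6479 1.2273 -0.6966]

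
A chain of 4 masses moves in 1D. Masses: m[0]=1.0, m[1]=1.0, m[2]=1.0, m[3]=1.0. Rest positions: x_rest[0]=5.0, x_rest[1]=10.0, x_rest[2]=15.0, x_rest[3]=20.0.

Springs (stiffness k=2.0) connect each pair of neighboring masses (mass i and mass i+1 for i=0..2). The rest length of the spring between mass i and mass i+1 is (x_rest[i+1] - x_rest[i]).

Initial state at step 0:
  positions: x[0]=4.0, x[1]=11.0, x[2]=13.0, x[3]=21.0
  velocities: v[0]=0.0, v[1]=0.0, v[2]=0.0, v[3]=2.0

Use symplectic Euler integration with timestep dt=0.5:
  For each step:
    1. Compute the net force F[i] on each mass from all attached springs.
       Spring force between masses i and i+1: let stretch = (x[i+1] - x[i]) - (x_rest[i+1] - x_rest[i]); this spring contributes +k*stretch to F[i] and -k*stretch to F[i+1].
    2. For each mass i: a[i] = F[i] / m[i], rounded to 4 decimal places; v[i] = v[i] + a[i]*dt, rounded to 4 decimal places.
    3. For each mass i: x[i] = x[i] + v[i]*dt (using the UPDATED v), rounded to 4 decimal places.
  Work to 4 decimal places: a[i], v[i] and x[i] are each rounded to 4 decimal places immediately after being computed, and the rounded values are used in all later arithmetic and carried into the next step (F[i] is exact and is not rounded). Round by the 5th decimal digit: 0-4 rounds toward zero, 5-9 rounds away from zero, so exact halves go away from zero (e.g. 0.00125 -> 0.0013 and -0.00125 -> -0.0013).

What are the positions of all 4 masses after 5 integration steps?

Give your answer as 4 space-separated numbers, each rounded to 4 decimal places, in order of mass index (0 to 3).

Answer: 5.9375 11.1875 15.8125 21.0625

Derivation:
Step 0: x=[4.0000 11.0000 13.0000 21.0000] v=[0.0000 0.0000 0.0000 2.0000]
Step 1: x=[5.0000 8.5000 16.0000 20.5000] v=[2.0000 -5.0000 6.0000 -1.0000]
Step 2: x=[5.2500 8.0000 17.5000 20.2500] v=[0.5000 -1.0000 3.0000 -0.5000]
Step 3: x=[4.3750 10.8750 15.6250 21.1250] v=[-1.7500 5.7500 -3.7500 1.7500]
Step 4: x=[4.2500 12.8750 14.1250 21.7500] v=[-0.2500 4.0000 -3.0000 1.2500]
Step 5: x=[5.9375 11.1875 15.8125 21.0625] v=[3.3750 -3.3750 3.3750 -1.3750]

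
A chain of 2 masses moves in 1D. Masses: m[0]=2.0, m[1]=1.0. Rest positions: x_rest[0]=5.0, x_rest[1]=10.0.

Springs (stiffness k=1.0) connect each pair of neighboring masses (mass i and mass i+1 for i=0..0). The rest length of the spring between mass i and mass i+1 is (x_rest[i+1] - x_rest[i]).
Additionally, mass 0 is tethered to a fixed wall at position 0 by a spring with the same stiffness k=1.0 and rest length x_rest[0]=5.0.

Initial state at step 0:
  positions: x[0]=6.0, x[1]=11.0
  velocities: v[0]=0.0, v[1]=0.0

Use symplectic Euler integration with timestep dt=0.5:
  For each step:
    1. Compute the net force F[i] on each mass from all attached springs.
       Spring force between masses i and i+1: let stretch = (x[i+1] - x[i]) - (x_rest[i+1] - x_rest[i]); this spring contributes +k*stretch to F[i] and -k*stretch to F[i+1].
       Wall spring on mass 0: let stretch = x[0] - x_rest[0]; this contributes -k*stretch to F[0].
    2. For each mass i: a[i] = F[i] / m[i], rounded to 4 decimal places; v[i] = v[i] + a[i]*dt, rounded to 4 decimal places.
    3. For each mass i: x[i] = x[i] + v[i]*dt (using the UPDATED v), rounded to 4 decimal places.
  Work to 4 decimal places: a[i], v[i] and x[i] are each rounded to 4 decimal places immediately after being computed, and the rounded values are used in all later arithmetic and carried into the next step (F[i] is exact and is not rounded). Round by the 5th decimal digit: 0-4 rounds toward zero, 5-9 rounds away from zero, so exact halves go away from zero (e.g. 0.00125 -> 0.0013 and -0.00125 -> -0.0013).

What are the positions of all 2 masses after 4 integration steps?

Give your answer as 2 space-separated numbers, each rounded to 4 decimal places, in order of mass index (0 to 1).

Step 0: x=[6.0000 11.0000] v=[0.0000 0.0000]
Step 1: x=[5.8750 11.0000] v=[-0.2500 0.0000]
Step 2: x=[5.6563 10.9688] v=[-0.4375 -0.0625]
Step 3: x=[5.3946 10.8594] v=[-0.5235 -0.2188]
Step 4: x=[5.1416 10.6338] v=[-0.5060 -0.4512]

Answer: 5.1416 10.6338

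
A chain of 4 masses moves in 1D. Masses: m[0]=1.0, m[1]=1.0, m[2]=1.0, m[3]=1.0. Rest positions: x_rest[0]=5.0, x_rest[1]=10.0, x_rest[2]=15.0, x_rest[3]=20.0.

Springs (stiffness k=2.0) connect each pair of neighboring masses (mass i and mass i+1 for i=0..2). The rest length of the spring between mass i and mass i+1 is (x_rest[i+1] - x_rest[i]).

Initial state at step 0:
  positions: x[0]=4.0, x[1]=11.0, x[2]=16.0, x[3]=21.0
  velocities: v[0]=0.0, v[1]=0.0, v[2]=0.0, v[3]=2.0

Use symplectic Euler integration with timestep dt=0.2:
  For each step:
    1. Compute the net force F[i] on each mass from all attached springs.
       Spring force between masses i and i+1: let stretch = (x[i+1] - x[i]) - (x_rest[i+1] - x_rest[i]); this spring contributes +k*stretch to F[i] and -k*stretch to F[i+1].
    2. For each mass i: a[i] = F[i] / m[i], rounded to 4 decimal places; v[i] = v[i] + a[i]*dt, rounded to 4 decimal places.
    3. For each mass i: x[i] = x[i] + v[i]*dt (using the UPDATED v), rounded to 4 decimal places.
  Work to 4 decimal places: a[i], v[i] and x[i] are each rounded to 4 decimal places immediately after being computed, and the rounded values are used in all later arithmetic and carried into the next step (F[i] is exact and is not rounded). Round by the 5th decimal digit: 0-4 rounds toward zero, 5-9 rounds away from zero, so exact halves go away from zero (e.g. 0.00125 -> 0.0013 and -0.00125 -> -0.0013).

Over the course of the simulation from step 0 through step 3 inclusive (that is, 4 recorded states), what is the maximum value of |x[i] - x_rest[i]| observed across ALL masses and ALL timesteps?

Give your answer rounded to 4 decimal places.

Step 0: x=[4.0000 11.0000 16.0000 21.0000] v=[0.0000 0.0000 0.0000 2.0000]
Step 1: x=[4.1600 10.8400 16.0000 21.4000] v=[0.8000 -0.8000 0.0000 2.0000]
Step 2: x=[4.4544 10.5584 16.0192 21.7680] v=[1.4720 -1.4080 0.0960 1.8400]
Step 3: x=[4.8371 10.2253 16.0614 22.0761] v=[1.9136 -1.6653 0.2112 1.5405]
Max displacement = 2.0761

Answer: 2.0761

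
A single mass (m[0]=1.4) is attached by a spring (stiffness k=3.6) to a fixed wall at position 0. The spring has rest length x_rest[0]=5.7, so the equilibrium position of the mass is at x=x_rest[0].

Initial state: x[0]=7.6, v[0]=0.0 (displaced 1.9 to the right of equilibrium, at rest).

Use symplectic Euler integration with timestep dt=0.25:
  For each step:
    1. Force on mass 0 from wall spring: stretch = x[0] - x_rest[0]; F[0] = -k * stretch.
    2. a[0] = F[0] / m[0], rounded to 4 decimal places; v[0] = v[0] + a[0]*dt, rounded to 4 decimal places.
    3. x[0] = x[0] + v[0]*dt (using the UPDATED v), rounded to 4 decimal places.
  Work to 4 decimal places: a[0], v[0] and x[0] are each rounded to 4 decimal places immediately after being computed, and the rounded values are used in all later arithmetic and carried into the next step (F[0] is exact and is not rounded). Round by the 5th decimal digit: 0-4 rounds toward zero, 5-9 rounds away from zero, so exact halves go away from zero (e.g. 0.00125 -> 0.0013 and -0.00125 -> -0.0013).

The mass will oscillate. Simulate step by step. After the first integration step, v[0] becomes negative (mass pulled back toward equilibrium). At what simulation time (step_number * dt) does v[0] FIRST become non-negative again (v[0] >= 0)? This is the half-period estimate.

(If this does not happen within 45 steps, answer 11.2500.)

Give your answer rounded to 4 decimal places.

Step 0: x=[7.6000] v=[0.0000]
Step 1: x=[7.2947] v=[-1.2214]
Step 2: x=[6.7331] v=[-2.2466]
Step 3: x=[6.0054] v=[-2.9107]
Step 4: x=[5.2287] v=[-3.1070]
Step 5: x=[4.5277] v=[-2.8040]
Step 6: x=[4.0151] v=[-2.0504]
Step 7: x=[3.7733] v=[-0.9673]
Step 8: x=[3.8411] v=[0.2713]
First v>=0 after going negative at step 8, time=2.0000

Answer: 2.0000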